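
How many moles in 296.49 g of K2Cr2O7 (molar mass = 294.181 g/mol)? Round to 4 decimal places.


n = mass / M
n = 296.49 / 294.181
n = 1.00784891 mol, rounded to 4 dp:

1.0078 mol


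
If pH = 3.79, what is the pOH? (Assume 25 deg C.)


At 25 deg C, pH + pOH = 14.
pOH = 14 - pH = 14 - 3.79
pOH = 10.21:

10.21


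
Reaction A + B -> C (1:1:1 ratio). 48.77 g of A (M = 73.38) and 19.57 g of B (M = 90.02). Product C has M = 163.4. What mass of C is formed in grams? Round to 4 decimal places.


Find moles of each reactant; the smaller value is the limiting reagent in a 1:1:1 reaction, so moles_C equals moles of the limiter.
n_A = mass_A / M_A = 48.77 / 73.38 = 0.664623 mol
n_B = mass_B / M_B = 19.57 / 90.02 = 0.217396 mol
Limiting reagent: B (smaller), n_limiting = 0.217396 mol
mass_C = n_limiting * M_C = 0.217396 * 163.4
mass_C = 35.5225064 g, rounded to 4 dp:

35.5225 g


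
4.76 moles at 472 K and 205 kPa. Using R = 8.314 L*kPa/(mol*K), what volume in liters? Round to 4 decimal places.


PV = nRT, solve for V = nRT / P.
nRT = 4.76 * 8.314 * 472 = 18679.2301
V = 18679.2301 / 205
V = 91.11819561 L, rounded to 4 dp:

91.1182 L


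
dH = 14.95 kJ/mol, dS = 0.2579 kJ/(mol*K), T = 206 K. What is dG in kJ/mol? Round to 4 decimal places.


Gibbs: dG = dH - T*dS (consistent units, dS already in kJ/(mol*K)).
T*dS = 206 * 0.2579 = 53.1274
dG = 14.95 - (53.1274)
dG = -38.1774 kJ/mol, rounded to 4 dp:

-38.1774 kJ/mol


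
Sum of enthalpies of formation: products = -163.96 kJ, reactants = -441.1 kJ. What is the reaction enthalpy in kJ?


dH_rxn = sum(dH_f products) - sum(dH_f reactants)
dH_rxn = -163.96 - (-441.1)
dH_rxn = 277.14 kJ:

277.14 kJ


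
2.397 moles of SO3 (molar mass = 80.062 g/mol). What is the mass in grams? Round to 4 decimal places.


mass = n * M
mass = 2.397 * 80.062
mass = 191.908614 g, rounded to 4 dp:

191.9086 g


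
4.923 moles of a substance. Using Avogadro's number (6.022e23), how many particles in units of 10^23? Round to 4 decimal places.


N = n * NA, then divide by 1e23 for the requested units.
N / 1e23 = n * 6.022
N / 1e23 = 4.923 * 6.022
N / 1e23 = 29.646306, rounded to 4 dp:

29.6463


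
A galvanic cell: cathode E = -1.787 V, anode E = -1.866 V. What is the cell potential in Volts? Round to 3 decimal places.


Standard cell potential: E_cell = E_cathode - E_anode.
E_cell = -1.787 - (-1.866)
E_cell = 0.079 V, rounded to 3 dp:

0.079 V


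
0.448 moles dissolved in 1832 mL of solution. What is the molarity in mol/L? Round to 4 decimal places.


Convert volume to liters: V_L = V_mL / 1000.
V_L = 1832 / 1000 = 1.832 L
M = n / V_L = 0.448 / 1.832
M = 0.24454148 mol/L, rounded to 4 dp:

0.2445 mol/L


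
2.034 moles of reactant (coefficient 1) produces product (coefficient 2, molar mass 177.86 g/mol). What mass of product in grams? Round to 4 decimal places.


Use the coefficient ratio to convert reactant moles to product moles, then multiply by the product's molar mass.
moles_P = moles_R * (coeff_P / coeff_R) = 2.034 * (2/1) = 4.068
mass_P = moles_P * M_P = 4.068 * 177.86
mass_P = 723.53448 g, rounded to 4 dp:

723.5345 g


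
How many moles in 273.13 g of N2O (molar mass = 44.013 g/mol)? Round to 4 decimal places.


n = mass / M
n = 273.13 / 44.013
n = 6.20566651 mol, rounded to 4 dp:

6.2057 mol


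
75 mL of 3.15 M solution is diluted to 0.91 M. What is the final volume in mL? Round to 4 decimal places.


Dilution: M1*V1 = M2*V2, solve for V2.
V2 = M1*V1 / M2
V2 = 3.15 * 75 / 0.91
V2 = 236.25 / 0.91
V2 = 259.61538462 mL, rounded to 4 dp:

259.6154 mL


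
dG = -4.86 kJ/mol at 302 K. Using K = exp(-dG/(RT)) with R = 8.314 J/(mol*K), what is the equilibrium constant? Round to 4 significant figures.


dG is in kJ/mol; multiply by 1000 to match R in J/(mol*K).
RT = 8.314 * 302 = 2510.828 J/mol
exponent = -dG*1000 / (RT) = -(-4.86*1000) / 2510.828 = 1.93561646
K = exp(1.93561646)
K = 6.9283138, rounded to 4 significant figures:

6.928


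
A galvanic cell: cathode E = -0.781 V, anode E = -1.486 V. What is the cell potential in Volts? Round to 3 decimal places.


Standard cell potential: E_cell = E_cathode - E_anode.
E_cell = -0.781 - (-1.486)
E_cell = 0.705 V, rounded to 3 dp:

0.705 V


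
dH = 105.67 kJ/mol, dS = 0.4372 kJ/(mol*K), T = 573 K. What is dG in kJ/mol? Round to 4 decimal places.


Gibbs: dG = dH - T*dS (consistent units, dS already in kJ/(mol*K)).
T*dS = 573 * 0.4372 = 250.5156
dG = 105.67 - (250.5156)
dG = -144.8456 kJ/mol, rounded to 4 dp:

-144.8456 kJ/mol


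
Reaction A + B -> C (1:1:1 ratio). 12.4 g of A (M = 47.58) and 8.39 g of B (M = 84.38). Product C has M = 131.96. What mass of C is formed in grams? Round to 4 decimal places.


Find moles of each reactant; the smaller value is the limiting reagent in a 1:1:1 reaction, so moles_C equals moles of the limiter.
n_A = mass_A / M_A = 12.4 / 47.58 = 0.260614 mol
n_B = mass_B / M_B = 8.39 / 84.38 = 0.099431 mol
Limiting reagent: B (smaller), n_limiting = 0.099431 mol
mass_C = n_limiting * M_C = 0.099431 * 131.96
mass_C = 13.12091476 g, rounded to 4 dp:

13.1209 g


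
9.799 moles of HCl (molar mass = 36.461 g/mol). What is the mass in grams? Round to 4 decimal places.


mass = n * M
mass = 9.799 * 36.461
mass = 357.281339 g, rounded to 4 dp:

357.2813 g


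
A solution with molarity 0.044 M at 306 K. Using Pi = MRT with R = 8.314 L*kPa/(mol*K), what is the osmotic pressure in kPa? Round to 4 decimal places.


Osmotic pressure (van't Hoff): Pi = M*R*T.
RT = 8.314 * 306 = 2544.084
Pi = 0.044 * 2544.084
Pi = 111.939696 kPa, rounded to 4 dp:

111.9397 kPa


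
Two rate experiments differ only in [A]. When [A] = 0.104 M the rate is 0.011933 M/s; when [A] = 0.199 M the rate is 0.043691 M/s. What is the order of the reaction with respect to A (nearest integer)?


Rate is proportional to [A]^n, so rate2/rate1 = ([A]2/[A]1)^n. Take logs to solve for n.
rate2/rate1 = 0.043691 / 0.011933 = 3.6614
[A]2/[A]1 = 0.199 / 0.104 = 1.9135
n = ln(3.6614) / ln(1.9135) = 2.0
Nearest integer order:

2


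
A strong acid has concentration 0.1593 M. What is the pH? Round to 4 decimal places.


A strong acid dissociates completely, so [H+] equals the given concentration.
pH = -log10([H+]) = -log10(0.1593)
pH = 0.79778422, rounded to 4 dp:

0.7978


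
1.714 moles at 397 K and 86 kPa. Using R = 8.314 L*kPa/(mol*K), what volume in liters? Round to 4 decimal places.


PV = nRT, solve for V = nRT / P.
nRT = 1.714 * 8.314 * 397 = 5657.3278
V = 5657.3278 / 86
V = 65.7828814 L, rounded to 4 dp:

65.7829 L


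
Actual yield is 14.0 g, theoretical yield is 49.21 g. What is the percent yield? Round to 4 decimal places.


% yield = 100 * actual / theoretical
% yield = 100 * 14.0 / 49.21
% yield = 28.44950213 %, rounded to 4 dp:

28.4495 %


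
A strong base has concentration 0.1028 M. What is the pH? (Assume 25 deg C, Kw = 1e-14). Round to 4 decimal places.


A strong base dissociates completely, so [OH-] equals the given concentration.
pOH = -log10([OH-]) = -log10(0.1028) = 0.988007
pH = 14 - pOH = 14 - 0.988007
pH = 13.011993, rounded to 4 dp:

13.0120


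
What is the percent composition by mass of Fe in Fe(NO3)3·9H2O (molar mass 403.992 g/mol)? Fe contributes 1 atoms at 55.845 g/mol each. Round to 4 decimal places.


pct = 100 * (n_elem * M_elem) / M_total
mass_contribution = 1 * 55.845 = 55.845 g/mol
pct = 100 * 55.845 / 403.992
pct = 13.82329353 %, rounded to 4 dp:

13.8233 %


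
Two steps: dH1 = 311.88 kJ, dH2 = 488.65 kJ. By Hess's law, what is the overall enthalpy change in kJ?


Hess's law: enthalpy is a state function, so add the step enthalpies.
dH_total = dH1 + dH2 = 311.88 + (488.65)
dH_total = 800.53 kJ:

800.53 kJ


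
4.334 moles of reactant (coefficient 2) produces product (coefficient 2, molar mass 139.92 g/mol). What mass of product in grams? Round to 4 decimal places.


Use the coefficient ratio to convert reactant moles to product moles, then multiply by the product's molar mass.
moles_P = moles_R * (coeff_P / coeff_R) = 4.334 * (2/2) = 4.334
mass_P = moles_P * M_P = 4.334 * 139.92
mass_P = 606.41328 g, rounded to 4 dp:

606.4133 g


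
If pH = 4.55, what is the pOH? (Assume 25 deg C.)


At 25 deg C, pH + pOH = 14.
pOH = 14 - pH = 14 - 4.55
pOH = 9.45:

9.45


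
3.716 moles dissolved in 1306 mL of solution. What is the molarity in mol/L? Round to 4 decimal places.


Convert volume to liters: V_L = V_mL / 1000.
V_L = 1306 / 1000 = 1.306 L
M = n / V_L = 3.716 / 1.306
M = 2.84532925 mol/L, rounded to 4 dp:

2.8453 mol/L


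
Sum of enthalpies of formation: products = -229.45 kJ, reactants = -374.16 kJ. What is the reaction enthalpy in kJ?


dH_rxn = sum(dH_f products) - sum(dH_f reactants)
dH_rxn = -229.45 - (-374.16)
dH_rxn = 144.71 kJ:

144.71 kJ


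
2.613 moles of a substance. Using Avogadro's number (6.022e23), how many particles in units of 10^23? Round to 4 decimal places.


N = n * NA, then divide by 1e23 for the requested units.
N / 1e23 = n * 6.022
N / 1e23 = 2.613 * 6.022
N / 1e23 = 15.735486, rounded to 4 dp:

15.7355


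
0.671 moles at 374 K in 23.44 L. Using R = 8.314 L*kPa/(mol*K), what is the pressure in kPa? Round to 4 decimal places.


PV = nRT, solve for P = nRT / V.
nRT = 0.671 * 8.314 * 374 = 2086.4316
P = 2086.4316 / 23.44
P = 89.01158703 kPa, rounded to 4 dp:

89.0116 kPa


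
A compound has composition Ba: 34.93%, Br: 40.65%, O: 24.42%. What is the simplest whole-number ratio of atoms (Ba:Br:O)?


Assume 100 g of compound, divide each mass% by atomic mass to get moles, then normalize by the smallest to get a raw atom ratio.
Moles per 100 g: Ba: 34.93/137.327 = 0.2544, Br: 40.65/79.904 = 0.5087, O: 24.42/15.999 = 1.5263
Raw ratio (divide by min = 0.2544): Ba: 1.0, Br: 2.0, O: 6.001
Multiply by 1 to clear fractions: Ba: 1.0 ~= 1, Br: 2.0 ~= 2, O: 6.001 ~= 6
Reduce by GCD to get the simplest whole-number ratio:

1:2:6


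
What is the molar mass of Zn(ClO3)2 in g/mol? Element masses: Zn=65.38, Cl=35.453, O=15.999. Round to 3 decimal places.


M = sum(count * atomic_mass) over atoms.
M = 1*65.38 + 2*35.453 + 6*15.999
M = 65.38 + 70.906 + 95.994
M = 232.28 g/mol, rounded to 3 dp:

232.280 g/mol


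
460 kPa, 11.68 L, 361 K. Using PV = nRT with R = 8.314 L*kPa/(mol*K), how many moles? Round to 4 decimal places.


PV = nRT, solve for n = PV / (RT).
PV = 460 * 11.68 = 5372.8
RT = 8.314 * 361 = 3001.354
n = 5372.8 / 3001.354
n = 1.79012539 mol, rounded to 4 dp:

1.7901 mol


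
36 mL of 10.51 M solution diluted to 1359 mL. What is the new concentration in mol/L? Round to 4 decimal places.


Dilution: M1*V1 = M2*V2, solve for M2.
M2 = M1*V1 / V2
M2 = 10.51 * 36 / 1359
M2 = 378.36 / 1359
M2 = 0.2784106 mol/L, rounded to 4 dp:

0.2784 mol/L


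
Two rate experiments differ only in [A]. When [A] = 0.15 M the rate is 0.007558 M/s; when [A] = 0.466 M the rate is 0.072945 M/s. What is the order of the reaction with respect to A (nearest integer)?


Rate is proportional to [A]^n, so rate2/rate1 = ([A]2/[A]1)^n. Take logs to solve for n.
rate2/rate1 = 0.072945 / 0.007558 = 9.6514
[A]2/[A]1 = 0.466 / 0.15 = 3.1067
n = ln(9.6514) / ln(3.1067) = 2.0
Nearest integer order:

2


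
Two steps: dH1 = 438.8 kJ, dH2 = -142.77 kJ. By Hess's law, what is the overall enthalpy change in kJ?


Hess's law: enthalpy is a state function, so add the step enthalpies.
dH_total = dH1 + dH2 = 438.8 + (-142.77)
dH_total = 296.03 kJ:

296.03 kJ


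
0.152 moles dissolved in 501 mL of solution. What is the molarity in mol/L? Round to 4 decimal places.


Convert volume to liters: V_L = V_mL / 1000.
V_L = 501 / 1000 = 0.501 L
M = n / V_L = 0.152 / 0.501
M = 0.30339321 mol/L, rounded to 4 dp:

0.3034 mol/L


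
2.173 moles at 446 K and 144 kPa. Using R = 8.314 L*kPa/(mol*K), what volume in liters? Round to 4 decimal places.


PV = nRT, solve for V = nRT / P.
nRT = 2.173 * 8.314 * 446 = 8057.5796
V = 8057.5796 / 144
V = 55.95541389 L, rounded to 4 dp:

55.9554 L


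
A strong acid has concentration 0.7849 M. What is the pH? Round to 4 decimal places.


A strong acid dissociates completely, so [H+] equals the given concentration.
pH = -log10([H+]) = -log10(0.7849)
pH = 0.10518567, rounded to 4 dp:

0.1052


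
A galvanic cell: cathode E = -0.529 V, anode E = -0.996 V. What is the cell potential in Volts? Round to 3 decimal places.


Standard cell potential: E_cell = E_cathode - E_anode.
E_cell = -0.529 - (-0.996)
E_cell = 0.467 V, rounded to 3 dp:

0.467 V


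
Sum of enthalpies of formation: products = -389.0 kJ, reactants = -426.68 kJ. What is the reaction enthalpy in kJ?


dH_rxn = sum(dH_f products) - sum(dH_f reactants)
dH_rxn = -389.0 - (-426.68)
dH_rxn = 37.68 kJ:

37.68 kJ


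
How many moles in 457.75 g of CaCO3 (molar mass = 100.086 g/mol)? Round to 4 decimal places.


n = mass / M
n = 457.75 / 100.086
n = 4.57356673 mol, rounded to 4 dp:

4.5736 mol


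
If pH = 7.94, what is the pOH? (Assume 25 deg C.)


At 25 deg C, pH + pOH = 14.
pOH = 14 - pH = 14 - 7.94
pOH = 6.06:

6.06


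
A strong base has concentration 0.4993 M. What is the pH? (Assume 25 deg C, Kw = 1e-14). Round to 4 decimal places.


A strong base dissociates completely, so [OH-] equals the given concentration.
pOH = -log10([OH-]) = -log10(0.4993) = 0.301638
pH = 14 - pOH = 14 - 0.301638
pH = 13.698362, rounded to 4 dp:

13.6984


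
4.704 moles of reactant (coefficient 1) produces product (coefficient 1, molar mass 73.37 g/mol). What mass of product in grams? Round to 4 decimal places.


Use the coefficient ratio to convert reactant moles to product moles, then multiply by the product's molar mass.
moles_P = moles_R * (coeff_P / coeff_R) = 4.704 * (1/1) = 4.704
mass_P = moles_P * M_P = 4.704 * 73.37
mass_P = 345.13248 g, rounded to 4 dp:

345.1325 g


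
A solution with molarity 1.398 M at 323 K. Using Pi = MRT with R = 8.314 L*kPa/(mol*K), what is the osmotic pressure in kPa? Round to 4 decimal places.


Osmotic pressure (van't Hoff): Pi = M*R*T.
RT = 8.314 * 323 = 2685.422
Pi = 1.398 * 2685.422
Pi = 3754.219956 kPa, rounded to 4 dp:

3754.2200 kPa


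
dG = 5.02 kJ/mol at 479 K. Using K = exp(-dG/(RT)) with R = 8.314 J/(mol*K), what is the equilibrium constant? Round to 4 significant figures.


dG is in kJ/mol; multiply by 1000 to match R in J/(mol*K).
RT = 8.314 * 479 = 3982.406 J/mol
exponent = -dG*1000 / (RT) = -(5.02*1000) / 3982.406 = -1.26054451
K = exp(-1.26054451)
K = 0.28349962, rounded to 4 significant figures:

0.2835


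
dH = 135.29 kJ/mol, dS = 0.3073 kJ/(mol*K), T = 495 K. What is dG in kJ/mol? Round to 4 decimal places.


Gibbs: dG = dH - T*dS (consistent units, dS already in kJ/(mol*K)).
T*dS = 495 * 0.3073 = 152.1135
dG = 135.29 - (152.1135)
dG = -16.8235 kJ/mol, rounded to 4 dp:

-16.8235 kJ/mol


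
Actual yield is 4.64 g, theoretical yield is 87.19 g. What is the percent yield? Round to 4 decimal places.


% yield = 100 * actual / theoretical
% yield = 100 * 4.64 / 87.19
% yield = 5.32171121 %, rounded to 4 dp:

5.3217 %


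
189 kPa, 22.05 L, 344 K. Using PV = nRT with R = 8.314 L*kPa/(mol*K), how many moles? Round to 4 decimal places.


PV = nRT, solve for n = PV / (RT).
PV = 189 * 22.05 = 4167.45
RT = 8.314 * 344 = 2860.016
n = 4167.45 / 2860.016
n = 1.4571422 mol, rounded to 4 dp:

1.4571 mol


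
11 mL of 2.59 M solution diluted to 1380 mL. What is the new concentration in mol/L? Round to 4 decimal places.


Dilution: M1*V1 = M2*V2, solve for M2.
M2 = M1*V1 / V2
M2 = 2.59 * 11 / 1380
M2 = 28.49 / 1380
M2 = 0.02064493 mol/L, rounded to 4 dp:

0.0206 mol/L


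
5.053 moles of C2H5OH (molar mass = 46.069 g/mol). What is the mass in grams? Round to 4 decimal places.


mass = n * M
mass = 5.053 * 46.069
mass = 232.786657 g, rounded to 4 dp:

232.7867 g


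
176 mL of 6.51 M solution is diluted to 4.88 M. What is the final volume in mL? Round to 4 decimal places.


Dilution: M1*V1 = M2*V2, solve for V2.
V2 = M1*V1 / M2
V2 = 6.51 * 176 / 4.88
V2 = 1145.76 / 4.88
V2 = 234.78688525 mL, rounded to 4 dp:

234.7869 mL


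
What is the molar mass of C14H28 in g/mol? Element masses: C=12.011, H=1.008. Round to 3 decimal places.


M = sum(count * atomic_mass) over atoms.
M = 14*12.011 + 28*1.008
M = 168.154 + 28.224
M = 196.378 g/mol, rounded to 3 dp:

196.378 g/mol


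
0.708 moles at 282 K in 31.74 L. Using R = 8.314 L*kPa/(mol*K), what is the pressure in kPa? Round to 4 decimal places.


PV = nRT, solve for P = nRT / V.
nRT = 0.708 * 8.314 * 282 = 1659.94
P = 1659.94 / 31.74
P = 52.29804663 kPa, rounded to 4 dp:

52.2980 kPa


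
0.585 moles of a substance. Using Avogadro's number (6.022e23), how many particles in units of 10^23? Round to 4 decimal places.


N = n * NA, then divide by 1e23 for the requested units.
N / 1e23 = n * 6.022
N / 1e23 = 0.585 * 6.022
N / 1e23 = 3.52287, rounded to 4 dp:

3.5229


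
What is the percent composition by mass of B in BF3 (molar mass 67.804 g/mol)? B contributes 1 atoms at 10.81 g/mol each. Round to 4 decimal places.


pct = 100 * (n_elem * M_elem) / M_total
mass_contribution = 1 * 10.81 = 10.81 g/mol
pct = 100 * 10.81 / 67.804
pct = 15.94301221 %, rounded to 4 dp:

15.9430 %


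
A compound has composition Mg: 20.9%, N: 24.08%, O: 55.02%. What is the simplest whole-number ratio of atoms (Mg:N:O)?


Assume 100 g of compound, divide each mass% by atomic mass to get moles, then normalize by the smallest to get a raw atom ratio.
Moles per 100 g: Mg: 20.9/24.305 = 0.8599, N: 24.08/14.007 = 1.7191, O: 55.02/15.999 = 3.439
Raw ratio (divide by min = 0.8599): Mg: 1.0, N: 1.999, O: 3.999
Multiply by 1 to clear fractions: Mg: 1.0 ~= 1, N: 1.999 ~= 2, O: 3.999 ~= 4
Reduce by GCD to get the simplest whole-number ratio:

1:2:4


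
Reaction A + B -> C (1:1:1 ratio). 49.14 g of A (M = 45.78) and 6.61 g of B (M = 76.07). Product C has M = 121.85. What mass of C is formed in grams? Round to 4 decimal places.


Find moles of each reactant; the smaller value is the limiting reagent in a 1:1:1 reaction, so moles_C equals moles of the limiter.
n_A = mass_A / M_A = 49.14 / 45.78 = 1.073394 mol
n_B = mass_B / M_B = 6.61 / 76.07 = 0.086894 mol
Limiting reagent: B (smaller), n_limiting = 0.086894 mol
mass_C = n_limiting * M_C = 0.086894 * 121.85
mass_C = 10.5880339 g, rounded to 4 dp:

10.5880 g


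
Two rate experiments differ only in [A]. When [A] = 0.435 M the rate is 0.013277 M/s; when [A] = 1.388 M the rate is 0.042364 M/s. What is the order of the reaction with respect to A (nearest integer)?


Rate is proportional to [A]^n, so rate2/rate1 = ([A]2/[A]1)^n. Take logs to solve for n.
rate2/rate1 = 0.042364 / 0.013277 = 3.1908
[A]2/[A]1 = 1.388 / 0.435 = 3.1908
n = ln(3.1908) / ln(3.1908) = 1.0
Nearest integer order:

1


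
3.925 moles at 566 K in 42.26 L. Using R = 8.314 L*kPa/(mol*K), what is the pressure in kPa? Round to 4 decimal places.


PV = nRT, solve for P = nRT / V.
nRT = 3.925 * 8.314 * 566 = 18469.9667
P = 18469.9667 / 42.26
P = 437.05553005 kPa, rounded to 4 dp:

437.0555 kPa


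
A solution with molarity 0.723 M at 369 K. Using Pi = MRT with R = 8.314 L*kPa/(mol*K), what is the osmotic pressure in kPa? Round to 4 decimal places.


Osmotic pressure (van't Hoff): Pi = M*R*T.
RT = 8.314 * 369 = 3067.866
Pi = 0.723 * 3067.866
Pi = 2218.067118 kPa, rounded to 4 dp:

2218.0671 kPa


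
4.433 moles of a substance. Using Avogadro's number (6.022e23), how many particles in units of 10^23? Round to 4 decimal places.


N = n * NA, then divide by 1e23 for the requested units.
N / 1e23 = n * 6.022
N / 1e23 = 4.433 * 6.022
N / 1e23 = 26.695526, rounded to 4 dp:

26.6955


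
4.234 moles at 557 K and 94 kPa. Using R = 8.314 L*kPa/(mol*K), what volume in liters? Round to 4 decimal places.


PV = nRT, solve for V = nRT / P.
nRT = 4.234 * 8.314 * 557 = 19607.2221
V = 19607.2221 / 94
V = 208.58746915 L, rounded to 4 dp:

208.5875 L


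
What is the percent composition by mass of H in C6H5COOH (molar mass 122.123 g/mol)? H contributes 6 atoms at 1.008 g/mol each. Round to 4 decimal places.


pct = 100 * (n_elem * M_elem) / M_total
mass_contribution = 6 * 1.008 = 6.048 g/mol
pct = 100 * 6.048 / 122.123
pct = 4.95238407 %, rounded to 4 dp:

4.9524 %


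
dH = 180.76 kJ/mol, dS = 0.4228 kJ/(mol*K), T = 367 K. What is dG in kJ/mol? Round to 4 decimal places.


Gibbs: dG = dH - T*dS (consistent units, dS already in kJ/(mol*K)).
T*dS = 367 * 0.4228 = 155.1676
dG = 180.76 - (155.1676)
dG = 25.5924 kJ/mol, rounded to 4 dp:

25.5924 kJ/mol


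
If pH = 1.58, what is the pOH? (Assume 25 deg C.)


At 25 deg C, pH + pOH = 14.
pOH = 14 - pH = 14 - 1.58
pOH = 12.42:

12.42


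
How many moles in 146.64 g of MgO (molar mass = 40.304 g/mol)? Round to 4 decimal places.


n = mass / M
n = 146.64 / 40.304
n = 3.63834855 mol, rounded to 4 dp:

3.6383 mol


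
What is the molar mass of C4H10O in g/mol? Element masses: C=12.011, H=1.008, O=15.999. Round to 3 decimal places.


M = sum(count * atomic_mass) over atoms.
M = 4*12.011 + 10*1.008 + 1*15.999
M = 48.044 + 10.08 + 15.999
M = 74.123 g/mol, rounded to 3 dp:

74.123 g/mol


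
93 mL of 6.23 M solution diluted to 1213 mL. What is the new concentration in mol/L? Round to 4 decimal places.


Dilution: M1*V1 = M2*V2, solve for M2.
M2 = M1*V1 / V2
M2 = 6.23 * 93 / 1213
M2 = 579.39 / 1213
M2 = 0.47765045 mol/L, rounded to 4 dp:

0.4777 mol/L


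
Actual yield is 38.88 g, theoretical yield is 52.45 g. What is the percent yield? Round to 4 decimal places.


% yield = 100 * actual / theoretical
% yield = 100 * 38.88 / 52.45
% yield = 74.12774071 %, rounded to 4 dp:

74.1277 %


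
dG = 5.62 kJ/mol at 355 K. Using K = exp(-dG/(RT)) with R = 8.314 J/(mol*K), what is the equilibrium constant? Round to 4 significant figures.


dG is in kJ/mol; multiply by 1000 to match R in J/(mol*K).
RT = 8.314 * 355 = 2951.47 J/mol
exponent = -dG*1000 / (RT) = -(5.62*1000) / 2951.47 = -1.90413591
K = exp(-1.90413591)
K = 0.14895129, rounded to 4 significant figures:

0.1490


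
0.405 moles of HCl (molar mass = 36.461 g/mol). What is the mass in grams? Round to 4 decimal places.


mass = n * M
mass = 0.405 * 36.461
mass = 14.766705 g, rounded to 4 dp:

14.7667 g


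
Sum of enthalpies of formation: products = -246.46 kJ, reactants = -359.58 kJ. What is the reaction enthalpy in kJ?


dH_rxn = sum(dH_f products) - sum(dH_f reactants)
dH_rxn = -246.46 - (-359.58)
dH_rxn = 113.12 kJ:

113.12 kJ


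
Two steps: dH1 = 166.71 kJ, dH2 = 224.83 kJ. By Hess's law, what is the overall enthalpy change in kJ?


Hess's law: enthalpy is a state function, so add the step enthalpies.
dH_total = dH1 + dH2 = 166.71 + (224.83)
dH_total = 391.54 kJ:

391.54 kJ


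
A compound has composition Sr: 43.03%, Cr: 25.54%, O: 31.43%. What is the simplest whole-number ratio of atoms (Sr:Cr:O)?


Assume 100 g of compound, divide each mass% by atomic mass to get moles, then normalize by the smallest to get a raw atom ratio.
Moles per 100 g: Sr: 43.03/87.62 = 0.4911, Cr: 25.54/51.996 = 0.4912, O: 31.43/15.999 = 1.9645
Raw ratio (divide by min = 0.4911): Sr: 1.0, Cr: 1.0, O: 4.0
Multiply by 1 to clear fractions: Sr: 1.0 ~= 1, Cr: 1.0 ~= 1, O: 4.0 ~= 4
Reduce by GCD to get the simplest whole-number ratio:

1:1:4


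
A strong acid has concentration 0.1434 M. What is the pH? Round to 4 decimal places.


A strong acid dissociates completely, so [H+] equals the given concentration.
pH = -log10([H+]) = -log10(0.1434)
pH = 0.84345085, rounded to 4 dp:

0.8435


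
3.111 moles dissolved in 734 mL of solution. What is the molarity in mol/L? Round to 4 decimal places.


Convert volume to liters: V_L = V_mL / 1000.
V_L = 734 / 1000 = 0.734 L
M = n / V_L = 3.111 / 0.734
M = 4.23841962 mol/L, rounded to 4 dp:

4.2384 mol/L


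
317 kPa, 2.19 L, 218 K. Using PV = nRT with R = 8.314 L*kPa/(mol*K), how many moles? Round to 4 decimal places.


PV = nRT, solve for n = PV / (RT).
PV = 317 * 2.19 = 694.23
RT = 8.314 * 218 = 1812.452
n = 694.23 / 1812.452
n = 0.38303359 mol, rounded to 4 dp:

0.3830 mol


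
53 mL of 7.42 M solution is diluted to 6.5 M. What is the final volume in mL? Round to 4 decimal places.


Dilution: M1*V1 = M2*V2, solve for V2.
V2 = M1*V1 / M2
V2 = 7.42 * 53 / 6.5
V2 = 393.26 / 6.5
V2 = 60.50153846 mL, rounded to 4 dp:

60.5015 mL


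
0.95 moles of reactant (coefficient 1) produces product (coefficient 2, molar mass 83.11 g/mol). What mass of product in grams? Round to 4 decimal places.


Use the coefficient ratio to convert reactant moles to product moles, then multiply by the product's molar mass.
moles_P = moles_R * (coeff_P / coeff_R) = 0.95 * (2/1) = 1.9
mass_P = moles_P * M_P = 1.9 * 83.11
mass_P = 157.909 g, rounded to 4 dp:

157.9090 g


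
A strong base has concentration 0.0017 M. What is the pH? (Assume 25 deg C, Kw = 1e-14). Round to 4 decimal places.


A strong base dissociates completely, so [OH-] equals the given concentration.
pOH = -log10([OH-]) = -log10(0.0017) = 2.769551
pH = 14 - pOH = 14 - 2.769551
pH = 11.230449, rounded to 4 dp:

11.2304


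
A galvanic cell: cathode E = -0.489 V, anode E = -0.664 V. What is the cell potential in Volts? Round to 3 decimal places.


Standard cell potential: E_cell = E_cathode - E_anode.
E_cell = -0.489 - (-0.664)
E_cell = 0.175 V, rounded to 3 dp:

0.175 V


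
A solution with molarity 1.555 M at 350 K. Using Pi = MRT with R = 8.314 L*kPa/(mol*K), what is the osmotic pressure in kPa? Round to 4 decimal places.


Osmotic pressure (van't Hoff): Pi = M*R*T.
RT = 8.314 * 350 = 2909.9
Pi = 1.555 * 2909.9
Pi = 4524.8945 kPa, rounded to 4 dp:

4524.8945 kPa


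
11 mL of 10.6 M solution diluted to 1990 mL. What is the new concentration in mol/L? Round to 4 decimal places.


Dilution: M1*V1 = M2*V2, solve for M2.
M2 = M1*V1 / V2
M2 = 10.6 * 11 / 1990
M2 = 116.6 / 1990
M2 = 0.05859296 mol/L, rounded to 4 dp:

0.0586 mol/L


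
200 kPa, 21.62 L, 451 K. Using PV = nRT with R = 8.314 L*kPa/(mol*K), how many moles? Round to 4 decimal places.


PV = nRT, solve for n = PV / (RT).
PV = 200 * 21.62 = 4324.0
RT = 8.314 * 451 = 3749.614
n = 4324.0 / 3749.614
n = 1.15318537 mol, rounded to 4 dp:

1.1532 mol


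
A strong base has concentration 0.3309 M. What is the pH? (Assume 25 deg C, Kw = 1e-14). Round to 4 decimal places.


A strong base dissociates completely, so [OH-] equals the given concentration.
pOH = -log10([OH-]) = -log10(0.3309) = 0.480303
pH = 14 - pOH = 14 - 0.480303
pH = 13.519697, rounded to 4 dp:

13.5197


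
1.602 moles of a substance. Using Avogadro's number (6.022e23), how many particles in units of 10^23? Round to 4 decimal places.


N = n * NA, then divide by 1e23 for the requested units.
N / 1e23 = n * 6.022
N / 1e23 = 1.602 * 6.022
N / 1e23 = 9.647244, rounded to 4 dp:

9.6472


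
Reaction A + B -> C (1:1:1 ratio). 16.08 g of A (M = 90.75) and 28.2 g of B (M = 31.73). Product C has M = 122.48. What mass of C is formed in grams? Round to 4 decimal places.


Find moles of each reactant; the smaller value is the limiting reagent in a 1:1:1 reaction, so moles_C equals moles of the limiter.
n_A = mass_A / M_A = 16.08 / 90.75 = 0.17719 mol
n_B = mass_B / M_B = 28.2 / 31.73 = 0.888749 mol
Limiting reagent: A (smaller), n_limiting = 0.17719 mol
mass_C = n_limiting * M_C = 0.17719 * 122.48
mass_C = 21.7022312 g, rounded to 4 dp:

21.7022 g


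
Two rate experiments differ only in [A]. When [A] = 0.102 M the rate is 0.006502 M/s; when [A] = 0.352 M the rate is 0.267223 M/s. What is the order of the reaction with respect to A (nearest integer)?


Rate is proportional to [A]^n, so rate2/rate1 = ([A]2/[A]1)^n. Take logs to solve for n.
rate2/rate1 = 0.267223 / 0.006502 = 41.0986
[A]2/[A]1 = 0.352 / 0.102 = 3.451
n = ln(41.0986) / ln(3.451) = 3.0
Nearest integer order:

3


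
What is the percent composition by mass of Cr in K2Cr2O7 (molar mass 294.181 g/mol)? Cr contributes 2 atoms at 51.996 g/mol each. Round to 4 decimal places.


pct = 100 * (n_elem * M_elem) / M_total
mass_contribution = 2 * 51.996 = 103.992 g/mol
pct = 100 * 103.992 / 294.181
pct = 35.34966568 %, rounded to 4 dp:

35.3497 %


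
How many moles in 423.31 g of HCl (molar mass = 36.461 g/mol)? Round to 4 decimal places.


n = mass / M
n = 423.31 / 36.461
n = 11.60993939 mol, rounded to 4 dp:

11.6099 mol


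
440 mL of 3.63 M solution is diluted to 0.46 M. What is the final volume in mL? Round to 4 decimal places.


Dilution: M1*V1 = M2*V2, solve for V2.
V2 = M1*V1 / M2
V2 = 3.63 * 440 / 0.46
V2 = 1597.2 / 0.46
V2 = 3472.17391304 mL, rounded to 4 dp:

3472.1739 mL


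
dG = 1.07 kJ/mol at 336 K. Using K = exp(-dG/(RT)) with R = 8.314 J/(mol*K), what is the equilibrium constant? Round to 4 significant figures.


dG is in kJ/mol; multiply by 1000 to match R in J/(mol*K).
RT = 8.314 * 336 = 2793.504 J/mol
exponent = -dG*1000 / (RT) = -(1.07*1000) / 2793.504 = -0.38303149
K = exp(-0.38303149)
K = 0.68179143, rounded to 4 significant figures:

0.6818


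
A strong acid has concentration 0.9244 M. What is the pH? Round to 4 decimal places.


A strong acid dissociates completely, so [H+] equals the given concentration.
pH = -log10([H+]) = -log10(0.9244)
pH = 0.03414006, rounded to 4 dp:

0.0341


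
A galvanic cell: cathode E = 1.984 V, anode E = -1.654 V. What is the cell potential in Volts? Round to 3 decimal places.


Standard cell potential: E_cell = E_cathode - E_anode.
E_cell = 1.984 - (-1.654)
E_cell = 3.638 V, rounded to 3 dp:

3.638 V


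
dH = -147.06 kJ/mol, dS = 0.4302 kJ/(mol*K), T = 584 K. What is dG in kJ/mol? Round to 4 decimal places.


Gibbs: dG = dH - T*dS (consistent units, dS already in kJ/(mol*K)).
T*dS = 584 * 0.4302 = 251.2368
dG = -147.06 - (251.2368)
dG = -398.2968 kJ/mol, rounded to 4 dp:

-398.2968 kJ/mol


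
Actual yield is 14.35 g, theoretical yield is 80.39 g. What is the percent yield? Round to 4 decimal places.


% yield = 100 * actual / theoretical
% yield = 100 * 14.35 / 80.39
% yield = 17.85047892 %, rounded to 4 dp:

17.8505 %


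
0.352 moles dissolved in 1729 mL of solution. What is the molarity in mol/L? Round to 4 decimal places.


Convert volume to liters: V_L = V_mL / 1000.
V_L = 1729 / 1000 = 1.729 L
M = n / V_L = 0.352 / 1.729
M = 0.20358589 mol/L, rounded to 4 dp:

0.2036 mol/L


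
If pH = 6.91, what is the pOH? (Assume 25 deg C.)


At 25 deg C, pH + pOH = 14.
pOH = 14 - pH = 14 - 6.91
pOH = 7.09:

7.09


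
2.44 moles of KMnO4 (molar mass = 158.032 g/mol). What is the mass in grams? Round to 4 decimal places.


mass = n * M
mass = 2.44 * 158.032
mass = 385.59808 g, rounded to 4 dp:

385.5981 g


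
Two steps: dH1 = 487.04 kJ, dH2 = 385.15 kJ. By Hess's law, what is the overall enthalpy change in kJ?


Hess's law: enthalpy is a state function, so add the step enthalpies.
dH_total = dH1 + dH2 = 487.04 + (385.15)
dH_total = 872.19 kJ:

872.19 kJ


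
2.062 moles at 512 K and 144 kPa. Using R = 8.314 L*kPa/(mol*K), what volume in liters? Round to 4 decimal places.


PV = nRT, solve for V = nRT / P.
nRT = 2.062 * 8.314 * 512 = 8777.4556
V = 8777.4556 / 144
V = 60.95455278 L, rounded to 4 dp:

60.9546 L


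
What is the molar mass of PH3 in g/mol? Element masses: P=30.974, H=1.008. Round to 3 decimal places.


M = sum(count * atomic_mass) over atoms.
M = 1*30.974 + 3*1.008
M = 30.974 + 3.024
M = 33.998 g/mol, rounded to 3 dp:

33.998 g/mol


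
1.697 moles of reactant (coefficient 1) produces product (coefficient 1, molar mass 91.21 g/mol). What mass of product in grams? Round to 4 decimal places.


Use the coefficient ratio to convert reactant moles to product moles, then multiply by the product's molar mass.
moles_P = moles_R * (coeff_P / coeff_R) = 1.697 * (1/1) = 1.697
mass_P = moles_P * M_P = 1.697 * 91.21
mass_P = 154.78337 g, rounded to 4 dp:

154.7834 g


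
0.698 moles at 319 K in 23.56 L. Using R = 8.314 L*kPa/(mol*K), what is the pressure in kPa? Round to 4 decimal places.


PV = nRT, solve for P = nRT / V.
nRT = 0.698 * 8.314 * 319 = 1851.2119
P = 1851.2119 / 23.56
P = 78.57435908 kPa, rounded to 4 dp:

78.5744 kPa


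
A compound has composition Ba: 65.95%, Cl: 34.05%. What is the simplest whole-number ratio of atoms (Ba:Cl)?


Assume 100 g of compound, divide each mass% by atomic mass to get moles, then normalize by the smallest to get a raw atom ratio.
Moles per 100 g: Ba: 65.95/137.327 = 0.4802, Cl: 34.05/35.453 = 0.9604
Raw ratio (divide by min = 0.4802): Ba: 1.0, Cl: 2.0
Multiply by 1 to clear fractions: Ba: 1.0 ~= 1, Cl: 2.0 ~= 2
Reduce by GCD to get the simplest whole-number ratio:

1:2


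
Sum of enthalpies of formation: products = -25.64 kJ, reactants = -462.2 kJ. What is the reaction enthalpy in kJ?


dH_rxn = sum(dH_f products) - sum(dH_f reactants)
dH_rxn = -25.64 - (-462.2)
dH_rxn = 436.56 kJ:

436.56 kJ


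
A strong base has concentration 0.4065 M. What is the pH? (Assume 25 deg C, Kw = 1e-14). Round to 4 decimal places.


A strong base dissociates completely, so [OH-] equals the given concentration.
pOH = -log10([OH-]) = -log10(0.4065) = 0.390939
pH = 14 - pOH = 14 - 0.390939
pH = 13.609061, rounded to 4 dp:

13.6091


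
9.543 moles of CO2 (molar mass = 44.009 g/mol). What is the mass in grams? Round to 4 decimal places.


mass = n * M
mass = 9.543 * 44.009
mass = 419.977887 g, rounded to 4 dp:

419.9779 g


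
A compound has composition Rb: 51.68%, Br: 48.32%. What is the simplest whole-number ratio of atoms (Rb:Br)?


Assume 100 g of compound, divide each mass% by atomic mass to get moles, then normalize by the smallest to get a raw atom ratio.
Moles per 100 g: Rb: 51.68/85.468 = 0.6047, Br: 48.32/79.904 = 0.6047
Raw ratio (divide by min = 0.6047): Rb: 1.0, Br: 1.0
Multiply by 1 to clear fractions: Rb: 1.0 ~= 1, Br: 1.0 ~= 1
Reduce by GCD to get the simplest whole-number ratio:

1:1


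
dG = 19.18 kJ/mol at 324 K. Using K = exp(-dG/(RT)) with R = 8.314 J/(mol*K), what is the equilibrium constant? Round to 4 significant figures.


dG is in kJ/mol; multiply by 1000 to match R in J/(mol*K).
RT = 8.314 * 324 = 2693.736 J/mol
exponent = -dG*1000 / (RT) = -(19.18*1000) / 2693.736 = -7.12022262
K = exp(-7.12022262)
K = 0.00080858672, rounded to 4 significant figures:

0.0008086


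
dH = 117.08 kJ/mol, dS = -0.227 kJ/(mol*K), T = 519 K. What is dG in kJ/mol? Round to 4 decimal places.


Gibbs: dG = dH - T*dS (consistent units, dS already in kJ/(mol*K)).
T*dS = 519 * -0.227 = -117.813
dG = 117.08 - (-117.813)
dG = 234.893 kJ/mol, rounded to 4 dp:

234.8930 kJ/mol


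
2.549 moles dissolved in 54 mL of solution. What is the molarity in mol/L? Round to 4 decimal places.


Convert volume to liters: V_L = V_mL / 1000.
V_L = 54 / 1000 = 0.054 L
M = n / V_L = 2.549 / 0.054
M = 47.2037037 mol/L, rounded to 4 dp:

47.2037 mol/L


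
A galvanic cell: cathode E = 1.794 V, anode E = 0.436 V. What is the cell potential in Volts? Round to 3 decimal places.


Standard cell potential: E_cell = E_cathode - E_anode.
E_cell = 1.794 - (0.436)
E_cell = 1.358 V, rounded to 3 dp:

1.358 V


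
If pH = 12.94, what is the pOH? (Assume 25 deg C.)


At 25 deg C, pH + pOH = 14.
pOH = 14 - pH = 14 - 12.94
pOH = 1.06:

1.06


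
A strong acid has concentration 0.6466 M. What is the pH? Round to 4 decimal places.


A strong acid dissociates completely, so [H+] equals the given concentration.
pH = -log10([H+]) = -log10(0.6466)
pH = 0.1893643, rounded to 4 dp:

0.1894


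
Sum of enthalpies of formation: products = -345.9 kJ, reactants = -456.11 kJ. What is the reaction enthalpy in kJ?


dH_rxn = sum(dH_f products) - sum(dH_f reactants)
dH_rxn = -345.9 - (-456.11)
dH_rxn = 110.21 kJ:

110.21 kJ


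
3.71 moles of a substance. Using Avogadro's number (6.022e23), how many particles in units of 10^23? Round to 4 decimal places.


N = n * NA, then divide by 1e23 for the requested units.
N / 1e23 = n * 6.022
N / 1e23 = 3.71 * 6.022
N / 1e23 = 22.34162, rounded to 4 dp:

22.3416


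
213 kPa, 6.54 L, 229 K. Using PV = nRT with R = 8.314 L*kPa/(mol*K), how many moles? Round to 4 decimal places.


PV = nRT, solve for n = PV / (RT).
PV = 213 * 6.54 = 1393.02
RT = 8.314 * 229 = 1903.906
n = 1393.02 / 1903.906
n = 0.73166427 mol, rounded to 4 dp:

0.7317 mol


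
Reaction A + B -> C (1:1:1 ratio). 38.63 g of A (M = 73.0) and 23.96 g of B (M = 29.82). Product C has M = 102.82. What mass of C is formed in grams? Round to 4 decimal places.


Find moles of each reactant; the smaller value is the limiting reagent in a 1:1:1 reaction, so moles_C equals moles of the limiter.
n_A = mass_A / M_A = 38.63 / 73.0 = 0.529178 mol
n_B = mass_B / M_B = 23.96 / 29.82 = 0.803488 mol
Limiting reagent: A (smaller), n_limiting = 0.529178 mol
mass_C = n_limiting * M_C = 0.529178 * 102.82
mass_C = 54.41008196 g, rounded to 4 dp:

54.4101 g


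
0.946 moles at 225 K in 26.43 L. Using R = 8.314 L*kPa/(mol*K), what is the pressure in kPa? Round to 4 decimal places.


PV = nRT, solve for P = nRT / V.
nRT = 0.946 * 8.314 * 225 = 1769.6349
P = 1769.6349 / 26.43
P = 66.95553916 kPa, rounded to 4 dp:

66.9555 kPa


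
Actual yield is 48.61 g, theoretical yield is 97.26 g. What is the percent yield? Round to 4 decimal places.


% yield = 100 * actual / theoretical
% yield = 100 * 48.61 / 97.26
% yield = 49.97943656 %, rounded to 4 dp:

49.9794 %


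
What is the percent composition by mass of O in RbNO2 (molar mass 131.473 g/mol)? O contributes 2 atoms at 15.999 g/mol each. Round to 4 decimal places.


pct = 100 * (n_elem * M_elem) / M_total
mass_contribution = 2 * 15.999 = 31.998 g/mol
pct = 100 * 31.998 / 131.473
pct = 24.33807702 %, rounded to 4 dp:

24.3381 %


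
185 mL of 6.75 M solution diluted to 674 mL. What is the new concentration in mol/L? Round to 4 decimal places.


Dilution: M1*V1 = M2*V2, solve for M2.
M2 = M1*V1 / V2
M2 = 6.75 * 185 / 674
M2 = 1248.75 / 674
M2 = 1.85274481 mol/L, rounded to 4 dp:

1.8527 mol/L


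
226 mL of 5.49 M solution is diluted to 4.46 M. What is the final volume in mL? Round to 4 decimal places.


Dilution: M1*V1 = M2*V2, solve for V2.
V2 = M1*V1 / M2
V2 = 5.49 * 226 / 4.46
V2 = 1240.74 / 4.46
V2 = 278.19282511 mL, rounded to 4 dp:

278.1928 mL


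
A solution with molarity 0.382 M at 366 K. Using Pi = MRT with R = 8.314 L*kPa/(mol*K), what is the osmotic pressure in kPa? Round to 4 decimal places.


Osmotic pressure (van't Hoff): Pi = M*R*T.
RT = 8.314 * 366 = 3042.924
Pi = 0.382 * 3042.924
Pi = 1162.396968 kPa, rounded to 4 dp:

1162.3970 kPa


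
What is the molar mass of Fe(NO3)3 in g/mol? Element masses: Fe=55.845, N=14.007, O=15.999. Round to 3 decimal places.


M = sum(count * atomic_mass) over atoms.
M = 1*55.845 + 3*14.007 + 9*15.999
M = 55.845 + 42.021 + 143.991
M = 241.857 g/mol, rounded to 3 dp:

241.857 g/mol


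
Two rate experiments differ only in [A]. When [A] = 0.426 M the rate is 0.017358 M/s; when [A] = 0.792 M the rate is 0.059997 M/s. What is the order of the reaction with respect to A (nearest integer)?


Rate is proportional to [A]^n, so rate2/rate1 = ([A]2/[A]1)^n. Take logs to solve for n.
rate2/rate1 = 0.059997 / 0.017358 = 3.4564
[A]2/[A]1 = 0.792 / 0.426 = 1.8592
n = ln(3.4564) / ln(1.8592) = 2.0
Nearest integer order:

2


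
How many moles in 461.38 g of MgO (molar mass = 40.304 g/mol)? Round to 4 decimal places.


n = mass / M
n = 461.38 / 40.304
n = 11.44749901 mol, rounded to 4 dp:

11.4475 mol


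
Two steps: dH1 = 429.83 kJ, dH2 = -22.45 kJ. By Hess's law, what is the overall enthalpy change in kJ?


Hess's law: enthalpy is a state function, so add the step enthalpies.
dH_total = dH1 + dH2 = 429.83 + (-22.45)
dH_total = 407.38 kJ:

407.38 kJ


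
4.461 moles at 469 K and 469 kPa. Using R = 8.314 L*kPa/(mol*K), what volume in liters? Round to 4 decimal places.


PV = nRT, solve for V = nRT / P.
nRT = 4.461 * 8.314 * 469 = 17394.6256
V = 17394.6256 / 469
V = 37.08875394 L, rounded to 4 dp:

37.0888 L
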